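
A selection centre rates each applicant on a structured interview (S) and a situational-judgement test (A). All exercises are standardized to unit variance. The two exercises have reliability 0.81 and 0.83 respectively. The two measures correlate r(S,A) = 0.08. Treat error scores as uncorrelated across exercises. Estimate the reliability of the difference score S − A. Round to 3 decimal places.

0.804

Var(S−A) = 1 + 1 − 2·0.08 = 2 − 0.16 = 1.84.
With uncorrelated errors the cross-covariances are all true-score covariance, so they carry over unchanged; only the diagonal terms shrink to ρᵢσᵢ².
True-score variance = [0.81 + 0.83] − 0.16 = 1.64 − 0.16 = 1.48.
Reliability = 1.48 / 1.84 = 0.804.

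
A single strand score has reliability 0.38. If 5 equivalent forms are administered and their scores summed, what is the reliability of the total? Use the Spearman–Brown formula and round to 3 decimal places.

0.754

ρ_k = kρ / (1 + (k−1)ρ) = 5·0.38 / (1 + 4·0.38) = 1.900 / 2.520 = 0.754.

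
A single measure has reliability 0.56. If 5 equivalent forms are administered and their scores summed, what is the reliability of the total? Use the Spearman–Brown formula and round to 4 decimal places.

0.8642

ρ_k = kρ / (1 + (k−1)ρ) = 5·0.56 / (1 + 4·0.56) = 2.800 / 3.240 = 0.8642.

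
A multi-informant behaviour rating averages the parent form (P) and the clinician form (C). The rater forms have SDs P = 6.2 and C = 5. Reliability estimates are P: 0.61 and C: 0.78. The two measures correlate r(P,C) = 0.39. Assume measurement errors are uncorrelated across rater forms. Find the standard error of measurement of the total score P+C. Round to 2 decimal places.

Var(total) = 63.44 + 24.18 = 87.62.
True-score variance = 42.9484 + 24.18 = 67.1284, so reliability = 0.7661.
Error variance = 87.62 − 67.1284 = 20.4916; SEM = √20.4916 = 4.53.

4.53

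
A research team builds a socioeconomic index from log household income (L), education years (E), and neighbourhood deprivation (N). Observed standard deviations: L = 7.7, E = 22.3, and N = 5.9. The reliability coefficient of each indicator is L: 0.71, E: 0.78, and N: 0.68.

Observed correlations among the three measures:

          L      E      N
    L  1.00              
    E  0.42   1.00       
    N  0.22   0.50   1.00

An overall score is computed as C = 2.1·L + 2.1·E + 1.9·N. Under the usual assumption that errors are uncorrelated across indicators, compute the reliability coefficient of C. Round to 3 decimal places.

Var(C) = 2.1²·7.7² + 2.1²·22.3² + 1.9²·5.9² + 2·[4.41·7.7·22.3·0.42 + 3.99·7.7·5.9·0.22 + 3.99·22.3·5.9·0.50] = 2580.18 + 1240.8 = 3820.99.
Under uncorrelated errors the observed covariances equal the true-score covariances, so only the own-variance terms attenuate.
True-score variance = [2.1²·7.7²·0.71 + 2.1²·22.3²·0.78 + 1.9²·5.9²·0.68] + 1240.8 = 1981.67 + 1240.8 = 3222.48.
Reliability = 3222.48 / 3820.99 = 0.843.

0.843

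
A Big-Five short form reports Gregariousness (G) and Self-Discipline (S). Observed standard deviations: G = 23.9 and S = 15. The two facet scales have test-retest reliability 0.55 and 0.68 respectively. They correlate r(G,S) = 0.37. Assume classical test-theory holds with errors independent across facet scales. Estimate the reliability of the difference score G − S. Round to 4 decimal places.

Var(G−S) = 23.9² + 15² − 2·23.9·15·0.37 = 796.21 − 265.29 = 530.92.
With uncorrelated errors the cross-covariances are all true-score covariance, so they carry over unchanged; only the diagonal terms shrink to ρᵢσᵢ².
True-score variance = [23.9²·0.55 + 15²·0.68] − 265.29 = 467.166 − 265.29 = 201.875.
Reliability = 201.875 / 530.92 = 0.3802.

0.3802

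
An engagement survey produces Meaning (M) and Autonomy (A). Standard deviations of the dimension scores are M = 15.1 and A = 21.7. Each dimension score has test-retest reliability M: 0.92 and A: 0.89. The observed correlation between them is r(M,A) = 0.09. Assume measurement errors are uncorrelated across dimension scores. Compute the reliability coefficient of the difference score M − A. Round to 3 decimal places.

Var(M−A) = 15.1² + 21.7² − 2·15.1·21.7·0.09 = 698.9 − 58.9806 = 639.919.
With uncorrelated errors the cross-covariances are all true-score covariance, so they carry over unchanged; only the diagonal terms shrink to ρᵢσᵢ².
True-score variance = [15.1²·0.92 + 21.7²·0.89] − 58.9806 = 628.861 − 58.9806 = 569.881.
Reliability = 569.881 / 639.919 = 0.891.

0.891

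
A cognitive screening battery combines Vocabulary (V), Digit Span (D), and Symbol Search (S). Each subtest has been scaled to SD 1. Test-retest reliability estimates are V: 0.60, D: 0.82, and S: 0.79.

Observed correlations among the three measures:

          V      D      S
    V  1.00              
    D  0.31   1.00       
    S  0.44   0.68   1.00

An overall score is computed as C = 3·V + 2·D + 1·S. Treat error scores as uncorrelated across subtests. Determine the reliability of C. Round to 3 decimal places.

Var(C) = 3² + 2² + 1 + 2·[6·0.31 + 3·0.44 + 2·0.68] = 14 + 9.08 = 23.08.
Under uncorrelated errors the observed covariances equal the true-score covariances, so only the own-variance terms attenuate.
True-score variance = [3²·0.60 + 2²·0.82 + 0.79] + 9.08 = 9.47 + 9.08 = 18.55.
Reliability = 18.55 / 23.08 = 0.804.

0.804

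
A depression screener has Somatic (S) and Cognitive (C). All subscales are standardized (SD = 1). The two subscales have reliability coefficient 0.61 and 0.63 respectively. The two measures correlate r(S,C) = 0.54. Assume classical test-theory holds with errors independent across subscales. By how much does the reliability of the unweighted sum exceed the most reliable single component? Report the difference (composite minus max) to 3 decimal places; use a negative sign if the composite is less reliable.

Var(sum) = 2 + 1.08 = 3.08; true-score variance = 1.24 + 1.08 = 2.32; composite reliability = 0.7532.
Max component reliability = 0.6300.
Difference = 0.7532 − 0.6300 = 0.123.

0.123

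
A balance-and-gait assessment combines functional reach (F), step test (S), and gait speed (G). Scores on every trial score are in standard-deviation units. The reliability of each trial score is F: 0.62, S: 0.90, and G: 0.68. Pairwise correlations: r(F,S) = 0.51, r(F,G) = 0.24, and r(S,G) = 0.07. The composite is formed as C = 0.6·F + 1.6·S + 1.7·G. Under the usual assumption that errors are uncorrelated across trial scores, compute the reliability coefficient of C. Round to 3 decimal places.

0.828

Var(C) = 0.6² + 1.6² + 1.7² + 2·[0.96·0.51 + 1.02·0.24 + 2.72·0.07] = 5.81 + 1.8496 = 7.6596.
Because errors are independent across components, Cov(Tᵢ,Tⱼ) = Cov(Xᵢ,Xⱼ); the off-diagonal part of the true-score variance is the same as above.
True-score variance = [0.6²·0.62 + 1.6²·0.90 + 1.7²·0.68] + 1.8496 = 4.4924 + 1.8496 = 6.342.
Reliability = 6.342 / 7.6596 = 0.828.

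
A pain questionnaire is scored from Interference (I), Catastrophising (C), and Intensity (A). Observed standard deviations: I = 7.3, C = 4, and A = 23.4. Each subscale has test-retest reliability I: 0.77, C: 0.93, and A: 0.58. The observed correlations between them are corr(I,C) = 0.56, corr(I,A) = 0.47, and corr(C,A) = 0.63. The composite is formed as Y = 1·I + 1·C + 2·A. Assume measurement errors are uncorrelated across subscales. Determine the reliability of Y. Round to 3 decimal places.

0.672

Var(Y) = 7.3² + 4² + 2²·23.4² + 2·[7.3·4·0.56 + 2·7.3·23.4·0.47 + 2·4·23.4·0.63] = 2259.53 + 589.718 = 2849.25.
Under uncorrelated errors the observed covariances equal the true-score covariances, so only the own-variance terms attenuate.
True-score variance = [7.3²·0.77 + 4²·0.93 + 2²·23.4²·0.58] + 589.718 = 1326.25 + 589.718 = 1915.97.
Reliability = 1915.97 / 2849.25 = 0.672.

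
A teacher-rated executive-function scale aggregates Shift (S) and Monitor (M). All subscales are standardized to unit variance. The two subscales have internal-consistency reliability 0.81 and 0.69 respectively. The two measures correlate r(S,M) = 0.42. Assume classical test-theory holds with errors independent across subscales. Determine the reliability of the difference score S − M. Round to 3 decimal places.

Var(S−M) = 1 + 1 − 2·0.42 = 2 − 0.84 = 1.16.
With uncorrelated errors the cross-covariances are all true-score covariance, so they carry over unchanged; only the diagonal terms shrink to ρᵢσᵢ².
True-score variance = [0.81 + 0.69] − 0.84 = 1.5 − 0.84 = 0.66.
Reliability = 0.66 / 1.16 = 0.569.

0.569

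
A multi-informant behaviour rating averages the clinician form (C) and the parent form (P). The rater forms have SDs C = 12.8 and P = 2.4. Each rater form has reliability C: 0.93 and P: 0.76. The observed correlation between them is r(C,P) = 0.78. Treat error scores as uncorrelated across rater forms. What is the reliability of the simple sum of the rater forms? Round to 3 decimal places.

Var(C+P) = 12.8² + 2.4² + 2·[12.8·2.4·0.78] = 169.6 + 47.9232 = 217.523.
With uncorrelated errors the cross-covariances are all true-score covariance, so they carry over unchanged; only the diagonal terms shrink to ρᵢσᵢ².
True-score variance = [12.8²·0.93 + 2.4²·0.76] + 47.9232 = 156.749 + 47.9232 = 204.672.
Reliability = 204.672 / 217.523 = 0.941.

0.941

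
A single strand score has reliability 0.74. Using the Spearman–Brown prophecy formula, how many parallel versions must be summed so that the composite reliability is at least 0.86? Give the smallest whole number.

3

k ≥ ρ*(1−ρ₁)/(ρ₁(1−ρ*)) = 0.86·0.26 / (0.74·0.14) = 2.158.
Smallest integer k = 3.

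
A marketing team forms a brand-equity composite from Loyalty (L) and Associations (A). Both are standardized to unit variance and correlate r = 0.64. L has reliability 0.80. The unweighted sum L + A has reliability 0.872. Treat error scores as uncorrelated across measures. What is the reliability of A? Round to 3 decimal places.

Var(L+A) = 2 + 2·0.64 = 3.280.
True-score variance = ρ_L + ρ_A + 2·0.64, so 0.872 = (0.80 + ρ_A + 1.28) / 3.280.
ρ_A = 0.872·3.280 − 0.80 − 1.28 = 0.780.

0.780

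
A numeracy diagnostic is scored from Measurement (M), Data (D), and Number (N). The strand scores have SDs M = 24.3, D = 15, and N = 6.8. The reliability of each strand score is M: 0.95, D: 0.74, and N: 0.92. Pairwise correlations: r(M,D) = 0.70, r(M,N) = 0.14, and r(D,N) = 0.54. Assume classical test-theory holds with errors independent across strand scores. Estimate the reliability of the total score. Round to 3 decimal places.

0.940

Var(M+D+N) = 24.3² + 15² + 6.8² + 2·[24.3·15·0.70 + 24.3·6.8·0.14 + 15·6.8·0.54] = 861.73 + 666.727 = 1528.46.
With uncorrelated errors the cross-covariances are all true-score covariance, so they carry over unchanged; only the diagonal terms shrink to ρᵢσᵢ².
True-score variance = [24.3²·0.95 + 15²·0.74 + 6.8²·0.92] + 666.727 = 770.006 + 666.727 = 1436.73.
Reliability = 1436.73 / 1528.46 = 0.940.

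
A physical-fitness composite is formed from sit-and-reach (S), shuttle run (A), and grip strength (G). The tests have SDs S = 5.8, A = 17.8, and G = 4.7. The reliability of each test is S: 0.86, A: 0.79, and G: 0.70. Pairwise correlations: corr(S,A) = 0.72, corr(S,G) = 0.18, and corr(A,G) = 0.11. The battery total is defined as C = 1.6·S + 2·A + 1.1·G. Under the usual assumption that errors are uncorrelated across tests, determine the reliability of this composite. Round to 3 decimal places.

0.850

Var(C) = 1.6²·5.8² + 2²·17.8² + 1.1²·4.7² + 2·[3.2·5.8·17.8·0.72 + 1.76·5.8·4.7·0.18 + 2.2·17.8·4.7·0.11] = 1380.21 + 533.493 = 1913.7.
With uncorrelated errors the cross-covariances are all true-score covariance, so they carry over unchanged; only the diagonal terms shrink to ρᵢσᵢ².
True-score variance = [1.6²·5.8²·0.86 + 2²·17.8²·0.79 + 1.1²·4.7²·0.70] + 533.493 = 1093.99 + 533.493 = 1627.48.
Reliability = 1627.48 / 1913.7 = 0.850.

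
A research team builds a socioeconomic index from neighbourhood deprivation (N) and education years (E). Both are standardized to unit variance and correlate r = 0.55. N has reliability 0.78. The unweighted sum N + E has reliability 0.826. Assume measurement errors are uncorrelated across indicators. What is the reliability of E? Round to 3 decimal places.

0.681

Var(N+E) = 2 + 2·0.55 = 3.100.
True-score variance = ρ_N + ρ_E + 2·0.55, so 0.826 = (0.78 + ρ_E + 1.10) / 3.100.
ρ_E = 0.826·3.100 − 0.78 − 1.10 = 0.681.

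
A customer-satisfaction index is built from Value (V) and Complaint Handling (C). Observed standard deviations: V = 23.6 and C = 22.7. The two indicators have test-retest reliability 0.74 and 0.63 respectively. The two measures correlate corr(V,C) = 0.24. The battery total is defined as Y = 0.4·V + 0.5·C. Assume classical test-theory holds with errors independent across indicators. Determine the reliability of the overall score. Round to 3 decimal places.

0.737

Var(Y) = 0.4²·23.6² + 0.5²·22.7² + 2·[0.2·23.6·22.7·0.24] = 217.936 + 51.4291 = 269.365.
Because errors are independent across components, Cov(Tᵢ,Tⱼ) = Cov(Xᵢ,Xⱼ); the off-diagonal part of the true-score variance is the same as above.
True-score variance = [0.4²·23.6²·0.74 + 0.5²·22.7²·0.63] + 51.4291 = 147.102 + 51.4291 = 198.531.
Reliability = 198.531 / 269.365 = 0.737.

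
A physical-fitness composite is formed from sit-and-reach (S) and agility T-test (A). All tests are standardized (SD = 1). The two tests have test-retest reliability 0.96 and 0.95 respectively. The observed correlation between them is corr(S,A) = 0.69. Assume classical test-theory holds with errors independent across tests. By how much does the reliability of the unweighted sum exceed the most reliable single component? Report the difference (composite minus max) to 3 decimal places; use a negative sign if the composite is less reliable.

0.013

Var(sum) = 2 + 1.38 = 3.38; true-score variance = 1.91 + 1.38 = 3.29; composite reliability = 0.9734.
Max component reliability = 0.9600.
Difference = 0.9734 − 0.9600 = 0.013.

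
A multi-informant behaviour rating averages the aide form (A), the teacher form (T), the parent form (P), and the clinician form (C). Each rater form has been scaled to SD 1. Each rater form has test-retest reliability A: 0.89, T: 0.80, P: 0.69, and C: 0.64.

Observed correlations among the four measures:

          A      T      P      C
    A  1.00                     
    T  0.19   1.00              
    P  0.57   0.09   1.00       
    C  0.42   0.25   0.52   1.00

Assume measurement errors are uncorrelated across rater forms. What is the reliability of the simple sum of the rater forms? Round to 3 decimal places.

Var(A+T+P+C) = 4 + 2·[0.19 + 0.57 + 0.42 + 0.09 + 0.25 + 0.52] = 4 + 4.08 = 8.08.
Because errors are independent across components, Cov(Tᵢ,Tⱼ) = Cov(Xᵢ,Xⱼ); the off-diagonal part of the true-score variance is the same as above.
True-score variance = [0.89 + 0.80 + 0.69 + 0.64] + 4.08 = 3.02 + 4.08 = 7.1.
Reliability = 7.1 / 8.08 = 0.879.

0.879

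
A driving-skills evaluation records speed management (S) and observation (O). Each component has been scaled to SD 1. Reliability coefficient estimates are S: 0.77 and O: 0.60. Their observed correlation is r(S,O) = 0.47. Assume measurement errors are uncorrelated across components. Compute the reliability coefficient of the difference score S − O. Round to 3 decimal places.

0.406

Var(S−O) = 1 + 1 − 2·0.47 = 2 − 0.94 = 1.06.
Because errors are independent across components, Cov(Tᵢ,Tⱼ) = Cov(Xᵢ,Xⱼ); the off-diagonal part of the true-score variance is the same as above.
True-score variance = [0.77 + 0.60] − 0.94 = 1.37 − 0.94 = 0.43.
Reliability = 0.43 / 1.06 = 0.406.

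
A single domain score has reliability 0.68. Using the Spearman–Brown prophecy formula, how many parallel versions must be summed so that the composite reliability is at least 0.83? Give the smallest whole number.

3

k ≥ ρ*(1−ρ₁)/(ρ₁(1−ρ*)) = 0.83·0.32 / (0.68·0.17) = 2.298.
Smallest integer k = 3.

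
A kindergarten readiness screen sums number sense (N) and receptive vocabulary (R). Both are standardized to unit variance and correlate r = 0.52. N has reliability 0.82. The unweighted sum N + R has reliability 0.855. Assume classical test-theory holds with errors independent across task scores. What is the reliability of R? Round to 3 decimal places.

Var(N+R) = 2 + 2·0.52 = 3.040.
True-score variance = ρ_N + ρ_R + 2·0.52, so 0.855 = (0.82 + ρ_R + 1.04) / 3.040.
ρ_R = 0.855·3.040 − 0.82 − 1.04 = 0.739.

0.739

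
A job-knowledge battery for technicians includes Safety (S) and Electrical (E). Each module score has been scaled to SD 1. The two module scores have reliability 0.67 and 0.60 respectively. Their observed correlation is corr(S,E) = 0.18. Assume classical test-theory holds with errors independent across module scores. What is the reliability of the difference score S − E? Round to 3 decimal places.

Var(S−E) = 1 + 1 − 2·0.18 = 2 − 0.36 = 1.64.
Under uncorrelated errors the observed covariances equal the true-score covariances, so only the own-variance terms attenuate.
True-score variance = [0.67 + 0.60] − 0.36 = 1.27 − 0.36 = 0.91.
Reliability = 0.91 / 1.64 = 0.555.

0.555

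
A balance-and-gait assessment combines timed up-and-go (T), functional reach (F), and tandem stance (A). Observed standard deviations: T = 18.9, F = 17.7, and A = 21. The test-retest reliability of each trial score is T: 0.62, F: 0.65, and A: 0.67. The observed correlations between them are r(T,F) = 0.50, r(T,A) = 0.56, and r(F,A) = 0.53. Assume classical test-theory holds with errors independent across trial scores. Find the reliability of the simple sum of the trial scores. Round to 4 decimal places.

0.8289

Var(T+F+A) = 18.9² + 17.7² + 21² + 2·[18.9·17.7·0.50 + 18.9·21·0.56 + 17.7·21·0.53] = 1111.5 + 1173.06 = 2284.56.
Under uncorrelated errors the observed covariances equal the true-score covariances, so only the own-variance terms attenuate.
True-score variance = [18.9²·0.62 + 17.7²·0.65 + 21²·0.67] + 1173.06 = 720.579 + 1173.06 = 1893.64.
Reliability = 1893.64 / 2284.56 = 0.8289.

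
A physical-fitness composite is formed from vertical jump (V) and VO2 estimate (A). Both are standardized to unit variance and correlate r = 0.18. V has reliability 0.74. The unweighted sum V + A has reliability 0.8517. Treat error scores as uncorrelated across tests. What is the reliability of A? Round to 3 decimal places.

Var(V+A) = 2 + 2·0.18 = 2.360.
True-score variance = ρ_V + ρ_A + 2·0.18, so 0.8517 = (0.74 + ρ_A + 0.36) / 2.360.
ρ_A = 0.8517·2.360 − 0.74 − 0.36 = 0.910.

0.910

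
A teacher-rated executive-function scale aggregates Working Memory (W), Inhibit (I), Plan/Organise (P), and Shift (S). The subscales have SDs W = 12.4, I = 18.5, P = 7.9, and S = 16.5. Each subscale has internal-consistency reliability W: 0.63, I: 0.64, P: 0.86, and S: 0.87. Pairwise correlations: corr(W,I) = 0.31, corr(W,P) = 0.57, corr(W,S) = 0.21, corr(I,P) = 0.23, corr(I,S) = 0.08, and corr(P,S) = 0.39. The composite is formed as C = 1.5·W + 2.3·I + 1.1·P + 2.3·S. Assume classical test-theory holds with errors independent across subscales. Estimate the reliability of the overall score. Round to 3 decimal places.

Var(C) = 1.5²·12.4² + 2.3²·18.5² + 1.1²·7.9² + 2.3²·16.5² + 2·[3.45·12.4·18.5·0.31 + 1.65·12.4·7.9·0.57 + 3.45·12.4·16.5·0.21 + 2.53·18.5·7.9·0.23 + 5.29·18.5·16.5·0.08 + 2.53·7.9·16.5·0.39] = 3672.18 + 1657.1 = 5329.28.
With uncorrelated errors the cross-covariances are all true-score covariance, so they carry over unchanged; only the diagonal terms shrink to ρᵢσᵢ².
True-score variance = [1.5²·12.4²·0.63 + 2.3²·18.5²·0.64 + 1.1²·7.9²·0.86 + 2.3²·16.5²·0.87] + 1657.1 = 2694.6 + 1657.1 = 4351.7.
Reliability = 4351.7 / 5329.28 = 0.817.

0.817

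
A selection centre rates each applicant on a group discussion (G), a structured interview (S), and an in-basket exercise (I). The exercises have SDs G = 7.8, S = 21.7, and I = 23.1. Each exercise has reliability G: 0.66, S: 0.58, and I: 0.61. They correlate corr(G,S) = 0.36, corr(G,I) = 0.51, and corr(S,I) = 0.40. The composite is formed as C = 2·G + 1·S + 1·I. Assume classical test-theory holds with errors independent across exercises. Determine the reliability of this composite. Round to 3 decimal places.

0.784

Var(C) = 2²·7.8² + 21.7² + 23.1² + 2·[2·7.8·21.7·0.36 + 2·7.8·23.1·0.51 + 21.7·23.1·0.40] = 1247.86 + 1012.32 = 2260.18.
Under uncorrelated errors the observed covariances equal the true-score covariances, so only the own-variance terms attenuate.
True-score variance = [2²·7.8²·0.66 + 21.7²·0.58 + 23.1²·0.61] + 1012.32 = 759.236 + 1012.32 = 1771.55.
Reliability = 1771.55 / 2260.18 = 0.784.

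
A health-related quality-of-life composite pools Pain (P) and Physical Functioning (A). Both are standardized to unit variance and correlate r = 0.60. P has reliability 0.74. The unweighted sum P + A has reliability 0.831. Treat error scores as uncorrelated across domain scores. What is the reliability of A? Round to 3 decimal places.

Var(P+A) = 2 + 2·0.60 = 3.200.
True-score variance = ρ_P + ρ_A + 2·0.60, so 0.831 = (0.74 + ρ_A + 1.20) / 3.200.
ρ_A = 0.831·3.200 − 0.74 − 1.20 = 0.719.

0.719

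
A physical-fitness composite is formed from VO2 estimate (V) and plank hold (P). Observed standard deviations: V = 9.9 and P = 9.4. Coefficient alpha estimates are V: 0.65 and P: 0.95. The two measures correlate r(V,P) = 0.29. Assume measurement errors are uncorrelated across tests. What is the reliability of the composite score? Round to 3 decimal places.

0.839

Var(V+P) = 9.9² + 9.4² + 2·[9.9·9.4·0.29] = 186.37 + 53.9748 = 240.345.
Because errors are independent across components, Cov(Tᵢ,Tⱼ) = Cov(Xᵢ,Xⱼ); the off-diagonal part of the true-score variance is the same as above.
True-score variance = [9.9²·0.65 + 9.4²·0.95] + 53.9748 = 147.649 + 53.9748 = 201.623.
Reliability = 201.623 / 240.345 = 0.839.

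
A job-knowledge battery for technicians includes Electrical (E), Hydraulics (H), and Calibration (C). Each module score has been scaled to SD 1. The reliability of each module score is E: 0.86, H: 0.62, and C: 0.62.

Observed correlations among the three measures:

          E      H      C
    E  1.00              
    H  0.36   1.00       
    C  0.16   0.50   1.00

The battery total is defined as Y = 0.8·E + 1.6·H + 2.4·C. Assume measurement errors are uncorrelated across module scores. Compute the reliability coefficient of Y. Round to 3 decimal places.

Var(Y) = 0.8² + 1.6² + 2.4² + 2·[1.28·0.36 + 1.92·0.16 + 3.84·0.50] = 8.96 + 5.376 = 14.336.
Because errors are independent across components, Cov(Tᵢ,Tⱼ) = Cov(Xᵢ,Xⱼ); the off-diagonal part of the true-score variance is the same as above.
True-score variance = [0.8²·0.86 + 1.6²·0.62 + 2.4²·0.62] + 5.376 = 5.7088 + 5.376 = 11.0848.
Reliability = 11.0848 / 14.336 = 0.773.

0.773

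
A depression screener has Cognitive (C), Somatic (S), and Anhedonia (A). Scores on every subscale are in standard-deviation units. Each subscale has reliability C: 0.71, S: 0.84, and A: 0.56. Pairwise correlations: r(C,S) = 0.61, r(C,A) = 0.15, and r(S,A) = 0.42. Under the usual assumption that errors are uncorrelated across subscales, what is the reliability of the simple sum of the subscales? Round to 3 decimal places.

0.834

Var(C+S+A) = 3 + 2·[0.61 + 0.15 + 0.42] = 3 + 2.36 = 5.36.
With uncorrelated errors the cross-covariances are all true-score covariance, so they carry over unchanged; only the diagonal terms shrink to ρᵢσᵢ².
True-score variance = [0.71 + 0.84 + 0.56] + 2.36 = 2.11 + 2.36 = 4.47.
Reliability = 4.47 / 5.36 = 0.834.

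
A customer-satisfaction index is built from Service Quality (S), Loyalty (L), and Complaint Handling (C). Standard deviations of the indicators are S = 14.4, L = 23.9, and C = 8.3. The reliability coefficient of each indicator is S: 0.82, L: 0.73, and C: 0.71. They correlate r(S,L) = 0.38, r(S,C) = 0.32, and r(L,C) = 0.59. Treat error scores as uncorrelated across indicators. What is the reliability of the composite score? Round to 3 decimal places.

0.851

Var(S+L+C) = 14.4² + 23.9² + 8.3² + 2·[14.4·23.9·0.38 + 14.4·8.3·0.32 + 23.9·8.3·0.59] = 847.46 + 572.131 = 1419.59.
Under uncorrelated errors the observed covariances equal the true-score covariances, so only the own-variance terms attenuate.
True-score variance = [14.4²·0.82 + 23.9²·0.73 + 8.3²·0.71] + 572.131 = 635.93 + 572.131 = 1208.06.
Reliability = 1208.06 / 1419.59 = 0.851.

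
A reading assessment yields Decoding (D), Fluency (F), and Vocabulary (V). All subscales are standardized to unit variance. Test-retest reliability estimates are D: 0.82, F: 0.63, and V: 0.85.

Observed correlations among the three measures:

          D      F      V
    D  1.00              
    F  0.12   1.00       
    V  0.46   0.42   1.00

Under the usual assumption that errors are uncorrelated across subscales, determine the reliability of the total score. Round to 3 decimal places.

Var(D+F+V) = 3 + 2·[0.12 + 0.46 + 0.42] = 3 + 2 = 5.
Because errors are independent across components, Cov(Tᵢ,Tⱼ) = Cov(Xᵢ,Xⱼ); the off-diagonal part of the true-score variance is the same as above.
True-score variance = [0.82 + 0.63 + 0.85] + 2 = 2.3 + 2 = 4.3.
Reliability = 4.3 / 5 = 0.860.

0.860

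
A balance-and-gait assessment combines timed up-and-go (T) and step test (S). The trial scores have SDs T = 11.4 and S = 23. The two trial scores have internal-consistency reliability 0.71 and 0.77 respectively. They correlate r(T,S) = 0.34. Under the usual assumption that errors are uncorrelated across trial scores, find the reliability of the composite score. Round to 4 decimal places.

0.8097

Var(T+S) = 11.4² + 23² + 2·[11.4·23·0.34] = 658.96 + 178.296 = 837.256.
With uncorrelated errors the cross-covariances are all true-score covariance, so they carry over unchanged; only the diagonal terms shrink to ρᵢσᵢ².
True-score variance = [11.4²·0.71 + 23²·0.77] + 178.296 = 499.602 + 178.296 = 677.898.
Reliability = 677.898 / 837.256 = 0.8097.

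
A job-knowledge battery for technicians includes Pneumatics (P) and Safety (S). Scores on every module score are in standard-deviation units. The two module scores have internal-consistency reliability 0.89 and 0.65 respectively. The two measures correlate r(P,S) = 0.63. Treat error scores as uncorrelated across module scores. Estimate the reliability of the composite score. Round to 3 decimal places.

0.859

Var(P+S) = 2 + 2·[0.63] = 2 + 1.26 = 3.26.
Under uncorrelated errors the observed covariances equal the true-score covariances, so only the own-variance terms attenuate.
True-score variance = [0.89 + 0.65] + 1.26 = 1.54 + 1.26 = 2.8.
Reliability = 2.8 / 3.26 = 0.859.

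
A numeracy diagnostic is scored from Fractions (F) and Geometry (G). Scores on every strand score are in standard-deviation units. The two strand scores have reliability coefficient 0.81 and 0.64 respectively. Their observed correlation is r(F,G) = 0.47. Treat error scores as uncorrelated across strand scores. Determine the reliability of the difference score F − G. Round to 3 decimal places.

Var(F−G) = 1 + 1 − 2·0.47 = 2 − 0.94 = 1.06.
Under uncorrelated errors the observed covariances equal the true-score covariances, so only the own-variance terms attenuate.
True-score variance = [0.81 + 0.64] − 0.94 = 1.45 − 0.94 = 0.51.
Reliability = 0.51 / 1.06 = 0.481.

0.481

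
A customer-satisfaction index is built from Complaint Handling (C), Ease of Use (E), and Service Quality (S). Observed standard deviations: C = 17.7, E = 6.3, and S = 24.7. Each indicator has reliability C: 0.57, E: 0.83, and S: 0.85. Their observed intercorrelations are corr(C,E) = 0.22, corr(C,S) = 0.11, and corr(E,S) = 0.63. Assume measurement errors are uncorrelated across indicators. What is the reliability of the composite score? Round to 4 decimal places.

Var(C+E+S) = 17.7² + 6.3² + 24.7² + 2·[17.7·6.3·0.22 + 17.7·24.7·0.11 + 6.3·24.7·0.63] = 963.07 + 341.315 = 1304.38.
With uncorrelated errors the cross-covariances are all true-score covariance, so they carry over unchanged; only the diagonal terms shrink to ρᵢσᵢ².
True-score variance = [17.7²·0.57 + 6.3²·0.83 + 24.7²·0.85] + 341.315 = 730.094 + 341.315 = 1071.41.
Reliability = 1071.41 / 1304.38 = 0.8214.

0.8214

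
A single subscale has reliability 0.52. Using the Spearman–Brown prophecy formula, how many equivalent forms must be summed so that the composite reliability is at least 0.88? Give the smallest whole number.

7

k ≥ ρ*(1−ρ₁)/(ρ₁(1−ρ*)) = 0.88·0.48 / (0.52·0.12) = 6.769.
Smallest integer k = 7.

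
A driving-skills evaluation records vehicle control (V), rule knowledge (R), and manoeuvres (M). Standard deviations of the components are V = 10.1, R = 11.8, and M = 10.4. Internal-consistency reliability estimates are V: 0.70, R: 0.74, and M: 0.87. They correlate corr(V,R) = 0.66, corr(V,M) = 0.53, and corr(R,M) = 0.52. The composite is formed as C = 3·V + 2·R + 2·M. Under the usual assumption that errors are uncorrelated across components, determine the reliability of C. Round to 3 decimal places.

Var(C) = 3²·10.1² + 2²·11.8² + 2²·10.4² + 2·[6·10.1·11.8·0.66 + 6·10.1·10.4·0.53 + 4·11.8·10.4·0.52] = 1907.69 + 2122.48 = 4030.17.
Because errors are independent across components, Cov(Tᵢ,Tⱼ) = Cov(Xᵢ,Xⱼ); the off-diagonal part of the true-score variance is the same as above.
True-score variance = [3²·10.1²·0.70 + 2²·11.8²·0.74 + 2²·10.4²·0.87] + 2122.48 = 1431.21 + 2122.48 = 3553.69.
Reliability = 3553.69 / 4030.17 = 0.882.

0.882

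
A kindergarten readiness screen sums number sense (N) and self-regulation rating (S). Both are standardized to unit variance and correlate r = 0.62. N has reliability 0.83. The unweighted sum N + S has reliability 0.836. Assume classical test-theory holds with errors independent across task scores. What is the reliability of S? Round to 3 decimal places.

Var(N+S) = 2 + 2·0.62 = 3.240.
True-score variance = ρ_N + ρ_S + 2·0.62, so 0.836 = (0.83 + ρ_S + 1.24) / 3.240.
ρ_S = 0.836·3.240 − 0.83 − 1.24 = 0.639.

0.639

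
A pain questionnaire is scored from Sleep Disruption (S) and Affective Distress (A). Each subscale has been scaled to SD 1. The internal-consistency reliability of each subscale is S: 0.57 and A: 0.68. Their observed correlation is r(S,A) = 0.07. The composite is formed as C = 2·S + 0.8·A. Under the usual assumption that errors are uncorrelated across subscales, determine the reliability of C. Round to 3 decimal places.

Var(C) = 2² + 0.8² + 2·[1.6·0.07] = 4.64 + 0.224 = 4.864.
Under uncorrelated errors the observed covariances equal the true-score covariances, so only the own-variance terms attenuate.
True-score variance = [2²·0.57 + 0.8²·0.68] + 0.224 = 2.7152 + 0.224 = 2.9392.
Reliability = 2.9392 / 4.864 = 0.604.

0.604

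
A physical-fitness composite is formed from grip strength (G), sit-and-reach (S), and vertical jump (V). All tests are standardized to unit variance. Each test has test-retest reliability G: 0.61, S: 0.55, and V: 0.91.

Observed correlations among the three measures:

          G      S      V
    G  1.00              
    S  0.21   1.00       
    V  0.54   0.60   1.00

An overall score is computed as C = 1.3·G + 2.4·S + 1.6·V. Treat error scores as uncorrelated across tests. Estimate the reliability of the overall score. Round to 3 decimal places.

0.808

Var(C) = 1.3² + 2.4² + 1.6² + 2·[3.12·0.21 + 2.08·0.54 + 3.84·0.60] = 10.01 + 8.1648 = 18.1748.
Because errors are independent across components, Cov(Tᵢ,Tⱼ) = Cov(Xᵢ,Xⱼ); the off-diagonal part of the true-score variance is the same as above.
True-score variance = [1.3²·0.61 + 2.4²·0.55 + 1.6²·0.91] + 8.1648 = 6.5285 + 8.1648 = 14.6933.
Reliability = 14.6933 / 18.1748 = 0.808.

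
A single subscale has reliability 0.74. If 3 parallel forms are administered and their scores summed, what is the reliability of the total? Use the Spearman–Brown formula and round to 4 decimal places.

0.8952

ρ_k = kρ / (1 + (k−1)ρ) = 3·0.74 / (1 + 2·0.74) = 2.220 / 2.480 = 0.8952.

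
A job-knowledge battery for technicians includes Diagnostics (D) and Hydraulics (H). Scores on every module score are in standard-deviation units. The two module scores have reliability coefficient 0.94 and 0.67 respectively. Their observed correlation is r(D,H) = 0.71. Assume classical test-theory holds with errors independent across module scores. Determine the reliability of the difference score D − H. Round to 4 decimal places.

Var(D−H) = 1 + 1 − 2·0.71 = 2 − 1.42 = 0.58.
With uncorrelated errors the cross-covariances are all true-score covariance, so they carry over unchanged; only the diagonal terms shrink to ρᵢσᵢ².
True-score variance = [0.94 + 0.67] − 1.42 = 1.61 − 1.42 = 0.19.
Reliability = 0.19 / 0.58 = 0.3276.

0.3276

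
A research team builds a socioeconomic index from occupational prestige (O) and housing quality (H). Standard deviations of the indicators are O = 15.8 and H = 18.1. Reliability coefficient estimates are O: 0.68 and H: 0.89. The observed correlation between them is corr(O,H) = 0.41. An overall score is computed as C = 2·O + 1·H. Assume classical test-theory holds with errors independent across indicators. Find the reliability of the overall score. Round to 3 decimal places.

Var(C) = 2²·15.8² + 18.1² + 2·[2·15.8·18.1·0.41] = 1326.17 + 469.007 = 1795.18.
With uncorrelated errors the cross-covariances are all true-score covariance, so they carry over unchanged; only the diagonal terms shrink to ρᵢσᵢ².
True-score variance = [2²·15.8²·0.68 + 18.1²·0.89] + 469.007 = 970.594 + 469.007 = 1439.6.
Reliability = 1439.6 / 1795.18 = 0.802.

0.802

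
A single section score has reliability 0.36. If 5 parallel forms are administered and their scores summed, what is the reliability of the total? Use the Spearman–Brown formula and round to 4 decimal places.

ρ_k = kρ / (1 + (k−1)ρ) = 5·0.36 / (1 + 4·0.36) = 1.800 / 2.440 = 0.7377.

0.7377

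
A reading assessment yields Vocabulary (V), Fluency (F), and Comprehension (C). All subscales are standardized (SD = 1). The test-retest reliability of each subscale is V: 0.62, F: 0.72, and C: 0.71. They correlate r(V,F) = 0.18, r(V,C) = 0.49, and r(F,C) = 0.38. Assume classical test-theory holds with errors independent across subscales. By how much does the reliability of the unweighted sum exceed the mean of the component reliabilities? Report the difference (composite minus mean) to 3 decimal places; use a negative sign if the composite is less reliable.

0.130

Var(sum) = 3 + 2.1 = 5.1; true-score variance = 2.05 + 2.1 = 4.15; composite reliability = 0.8137.
Mean component reliability = 0.6833.
Difference = 0.8137 − 0.6833 = 0.130.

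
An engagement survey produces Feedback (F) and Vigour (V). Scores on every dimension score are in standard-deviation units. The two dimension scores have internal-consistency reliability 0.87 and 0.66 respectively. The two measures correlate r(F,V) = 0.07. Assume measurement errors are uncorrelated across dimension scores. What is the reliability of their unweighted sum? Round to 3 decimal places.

Var(F+V) = 2 + 2·[0.07] = 2 + 0.14 = 2.14.
Under uncorrelated errors the observed covariances equal the true-score covariances, so only the own-variance terms attenuate.
True-score variance = [0.87 + 0.66] + 0.14 = 1.53 + 0.14 = 1.67.
Reliability = 1.67 / 2.14 = 0.780.

0.780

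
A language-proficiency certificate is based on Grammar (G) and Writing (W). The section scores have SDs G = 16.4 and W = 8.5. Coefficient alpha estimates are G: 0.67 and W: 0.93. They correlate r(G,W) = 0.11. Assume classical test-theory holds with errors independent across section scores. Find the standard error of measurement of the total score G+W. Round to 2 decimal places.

Var(total) = 341.21 + 30.668 = 371.878.
True-score variance = 247.396 + 30.668 = 278.064, so reliability = 0.7477.
Error variance = 371.878 − 278.064 = 93.8143; SEM = √93.8143 = 9.69.

9.69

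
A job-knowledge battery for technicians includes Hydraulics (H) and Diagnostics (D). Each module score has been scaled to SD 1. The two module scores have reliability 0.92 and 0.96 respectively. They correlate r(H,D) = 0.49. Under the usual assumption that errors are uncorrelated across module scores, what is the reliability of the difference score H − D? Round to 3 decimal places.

Var(H−D) = 1 + 1 − 2·0.49 = 2 − 0.98 = 1.02.
Under uncorrelated errors the observed covariances equal the true-score covariances, so only the own-variance terms attenuate.
True-score variance = [0.92 + 0.96] − 0.98 = 1.88 − 0.98 = 0.9.
Reliability = 0.9 / 1.02 = 0.882.

0.882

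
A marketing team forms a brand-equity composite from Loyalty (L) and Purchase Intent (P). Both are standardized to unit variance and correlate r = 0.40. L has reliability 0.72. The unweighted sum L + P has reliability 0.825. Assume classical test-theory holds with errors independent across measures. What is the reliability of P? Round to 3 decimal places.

Var(L+P) = 2 + 2·0.40 = 2.800.
True-score variance = ρ_L + ρ_P + 2·0.40, so 0.825 = (0.72 + ρ_P + 0.80) / 2.800.
ρ_P = 0.825·2.800 − 0.72 − 0.80 = 0.790.

0.790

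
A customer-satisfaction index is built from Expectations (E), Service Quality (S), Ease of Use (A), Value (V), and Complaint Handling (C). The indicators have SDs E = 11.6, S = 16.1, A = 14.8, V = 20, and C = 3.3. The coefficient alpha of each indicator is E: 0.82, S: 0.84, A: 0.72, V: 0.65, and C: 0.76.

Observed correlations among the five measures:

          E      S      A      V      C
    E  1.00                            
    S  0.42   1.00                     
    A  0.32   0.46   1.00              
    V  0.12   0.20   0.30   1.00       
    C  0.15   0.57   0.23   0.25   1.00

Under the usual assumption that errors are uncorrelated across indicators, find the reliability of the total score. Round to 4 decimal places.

0.8651

Var(E+S+A+V+C) = 11.6² + 16.1² + 14.8² + 20² + 3.3² + 2·[11.6·16.1·0.42 + 11.6·14.8·0.32 + 11.6·20·0.12 + 11.6·3.3·0.15 + 16.1·14.8·0.46 + 16.1·20·0.20 + 16.1·3.3·0.57 + 14.8·20·0.30 + 14.8·3.3·0.23 + 20·3.3·0.25] = 1023.7 + 975.57 = 1999.27.
With uncorrelated errors the cross-covariances are all true-score covariance, so they carry over unchanged; only the diagonal terms shrink to ρᵢσᵢ².
True-score variance = [11.6²·0.82 + 16.1²·0.84 + 14.8²·0.72 + 20²·0.65 + 3.3²·0.76] + 975.57 = 754.061 + 975.57 = 1729.63.
Reliability = 1729.63 / 1999.27 = 0.8651.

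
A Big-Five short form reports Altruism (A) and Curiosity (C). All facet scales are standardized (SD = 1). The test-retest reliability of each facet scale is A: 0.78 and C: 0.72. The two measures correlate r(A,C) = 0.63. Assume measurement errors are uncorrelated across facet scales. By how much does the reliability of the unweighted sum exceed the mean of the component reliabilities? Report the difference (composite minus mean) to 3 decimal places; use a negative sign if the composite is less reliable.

Var(sum) = 2 + 1.26 = 3.26; true-score variance = 1.5 + 1.26 = 2.76; composite reliability = 0.8466.
Mean component reliability = 0.7500.
Difference = 0.8466 − 0.7500 = 0.097.

0.097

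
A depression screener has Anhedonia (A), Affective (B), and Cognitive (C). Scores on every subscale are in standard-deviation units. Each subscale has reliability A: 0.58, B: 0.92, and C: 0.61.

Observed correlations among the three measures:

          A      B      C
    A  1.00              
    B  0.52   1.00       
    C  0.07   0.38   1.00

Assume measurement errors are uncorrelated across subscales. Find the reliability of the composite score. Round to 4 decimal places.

0.8198

Var(A+B+C) = 3 + 2·[0.52 + 0.07 + 0.38] = 3 + 1.94 = 4.94.
Because errors are independent across components, Cov(Tᵢ,Tⱼ) = Cov(Xᵢ,Xⱼ); the off-diagonal part of the true-score variance is the same as above.
True-score variance = [0.58 + 0.92 + 0.61] + 1.94 = 2.11 + 1.94 = 4.05.
Reliability = 4.05 / 4.94 = 0.8198.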